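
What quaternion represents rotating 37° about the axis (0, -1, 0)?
0.9483 - 0.3173j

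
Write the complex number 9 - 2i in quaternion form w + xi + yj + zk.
9 - 2i + 0j + 0k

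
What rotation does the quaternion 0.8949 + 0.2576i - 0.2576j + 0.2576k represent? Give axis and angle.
axis = (√3/3, -√3/3, √3/3), θ = 53°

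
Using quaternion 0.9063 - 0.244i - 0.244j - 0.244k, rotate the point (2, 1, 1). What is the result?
(1.762, 0.677, 1.561)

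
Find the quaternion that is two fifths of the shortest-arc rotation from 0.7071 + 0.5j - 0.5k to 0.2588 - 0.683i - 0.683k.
0.597 - 0.3179i + 0.337j - 0.6549k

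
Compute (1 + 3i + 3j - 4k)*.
1 - 3i - 3j + 4k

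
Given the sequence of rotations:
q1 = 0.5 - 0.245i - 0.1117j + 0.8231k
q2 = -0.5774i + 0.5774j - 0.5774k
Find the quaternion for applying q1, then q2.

q2 · q1 = 0.3983 + 0.1221i + 0.9054j - 0.0827k
0.3983 + 0.1221i + 0.9054j - 0.0827k


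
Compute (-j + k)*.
j - k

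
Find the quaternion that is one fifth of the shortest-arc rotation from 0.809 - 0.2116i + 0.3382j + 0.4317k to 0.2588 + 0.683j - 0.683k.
0.8165 - 0.1943i + 0.5046j + 0.2024k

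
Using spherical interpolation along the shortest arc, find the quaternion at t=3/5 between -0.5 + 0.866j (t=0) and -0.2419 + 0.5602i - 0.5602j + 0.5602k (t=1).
-0.0765 - 0.3961i + 0.8248j - 0.3961k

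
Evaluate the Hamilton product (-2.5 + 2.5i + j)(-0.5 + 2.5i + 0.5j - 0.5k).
-5.5 - 8i - 0.5j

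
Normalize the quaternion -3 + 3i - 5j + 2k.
-0.4376 + 0.4376i - 0.7293j + 0.2917k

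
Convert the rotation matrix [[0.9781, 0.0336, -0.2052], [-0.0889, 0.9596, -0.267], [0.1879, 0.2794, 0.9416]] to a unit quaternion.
0.9848 + 0.1387i - 0.0998j - 0.0311k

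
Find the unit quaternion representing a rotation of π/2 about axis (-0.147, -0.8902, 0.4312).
0.7071 - 0.1039i - 0.6295j + 0.3049k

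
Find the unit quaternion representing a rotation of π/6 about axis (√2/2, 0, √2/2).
0.9659 + 0.183i + 0.183k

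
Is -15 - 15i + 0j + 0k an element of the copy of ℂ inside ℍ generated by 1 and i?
Yes. The quaternion -15 - 15i has j- and k-coefficients y = z = 0, so it lies in the complex subalgebra spanned by 1 and i.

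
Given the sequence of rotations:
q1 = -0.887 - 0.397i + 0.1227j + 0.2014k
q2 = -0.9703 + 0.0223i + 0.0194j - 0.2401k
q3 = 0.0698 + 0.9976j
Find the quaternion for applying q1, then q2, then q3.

q2 · q1 = 0.9155 + 0.3988i - 0.0454j + 0.028k
q3 · q2 · q1 = 0.1092 + 0.0558i + 0.9101j - 0.3959k
0.1092 + 0.0558i + 0.9101j - 0.3959k


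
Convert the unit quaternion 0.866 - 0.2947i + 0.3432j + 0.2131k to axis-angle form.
axis = (-0.5893, 0.6863, 0.4262), θ = π/3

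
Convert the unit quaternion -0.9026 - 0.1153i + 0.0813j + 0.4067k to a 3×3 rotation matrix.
[[0.656, 0.7154, -0.2405], [-0.7529, 0.6426, -0.142], [0.053, 0.2743, 0.9602]]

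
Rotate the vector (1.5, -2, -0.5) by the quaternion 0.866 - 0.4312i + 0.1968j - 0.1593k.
(0.856, -2.165, 1.039)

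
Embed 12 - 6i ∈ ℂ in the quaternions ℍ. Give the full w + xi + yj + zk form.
12 - 6i + 0j + 0k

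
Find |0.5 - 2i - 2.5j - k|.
3.391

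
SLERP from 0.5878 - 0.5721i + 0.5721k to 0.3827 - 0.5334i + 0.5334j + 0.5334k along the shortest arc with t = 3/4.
0.4494 - 0.5611i + 0.4102j + 0.5611k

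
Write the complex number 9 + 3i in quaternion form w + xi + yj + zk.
9 + 3i + 0j + 0k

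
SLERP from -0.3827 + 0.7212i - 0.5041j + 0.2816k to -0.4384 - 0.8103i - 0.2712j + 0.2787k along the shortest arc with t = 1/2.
0.0359 + 0.988i - 0.1502j + 0.0019k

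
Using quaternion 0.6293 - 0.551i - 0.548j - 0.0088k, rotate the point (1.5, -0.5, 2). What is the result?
(-1.069, 2.099, 0.975)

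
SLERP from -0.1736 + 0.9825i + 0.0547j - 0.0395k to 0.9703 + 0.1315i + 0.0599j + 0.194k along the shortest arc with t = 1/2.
-0.7918 + 0.589i - 0.0036j - 0.1616k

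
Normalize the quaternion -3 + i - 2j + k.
-0.7746 + 0.2582i - 0.5164j + 0.2582k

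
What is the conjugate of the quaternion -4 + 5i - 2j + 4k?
-4 - 5i + 2j - 4k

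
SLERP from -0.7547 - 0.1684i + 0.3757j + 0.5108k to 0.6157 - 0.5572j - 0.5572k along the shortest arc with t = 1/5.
-0.7316 - 0.1354i + 0.415j + 0.5236k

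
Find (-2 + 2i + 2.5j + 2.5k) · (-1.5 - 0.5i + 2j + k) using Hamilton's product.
-3.5 - 4.5i - 11j - 0.5k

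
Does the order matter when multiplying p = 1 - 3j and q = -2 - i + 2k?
Yes: pq = -2 - 7i + 6j - k ≠ -2 + 5i + 6j + 5k = qp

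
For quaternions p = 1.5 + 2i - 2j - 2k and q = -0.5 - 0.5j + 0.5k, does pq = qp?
No: pq = -0.75 - 3i - 0.75j + 0.75k ≠ -0.75 + i + 1.25j + 2.75k = qp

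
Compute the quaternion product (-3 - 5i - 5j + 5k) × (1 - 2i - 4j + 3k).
-48 + 6i + 12j + 6k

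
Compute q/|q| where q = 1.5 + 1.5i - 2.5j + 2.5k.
0.3638 + 0.3638i - 0.6063j + 0.6063k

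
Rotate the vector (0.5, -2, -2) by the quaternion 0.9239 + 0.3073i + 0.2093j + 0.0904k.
(-0.36, -0.382, -2.824)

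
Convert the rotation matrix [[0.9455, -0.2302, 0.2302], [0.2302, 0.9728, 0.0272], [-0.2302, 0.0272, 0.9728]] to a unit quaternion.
0.9863 + 0.1167j + 0.1167k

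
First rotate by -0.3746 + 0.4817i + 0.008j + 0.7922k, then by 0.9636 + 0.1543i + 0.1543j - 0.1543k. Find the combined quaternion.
-0.3143 + 0.5298i - 0.2467j + 0.7481k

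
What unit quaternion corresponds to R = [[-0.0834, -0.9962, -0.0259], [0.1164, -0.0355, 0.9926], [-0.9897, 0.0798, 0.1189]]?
0.5 - 0.4564i + 0.4819j + 0.5563k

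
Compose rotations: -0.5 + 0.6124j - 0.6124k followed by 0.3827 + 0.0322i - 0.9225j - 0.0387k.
0.3499 + 0.5725i + 0.7153j - 0.1953k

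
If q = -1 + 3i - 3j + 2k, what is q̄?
-1 - 3i + 3j - 2k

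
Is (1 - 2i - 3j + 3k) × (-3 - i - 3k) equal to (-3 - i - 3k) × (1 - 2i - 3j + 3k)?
No: pq = 4 + 14i - 15k ≠ 4 - 4i + 18j - 9k = qp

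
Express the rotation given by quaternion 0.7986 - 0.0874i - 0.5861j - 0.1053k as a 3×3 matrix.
[[0.2908, 0.2706, -0.9177], [-0.0657, 0.9625, 0.263], [0.9545, -0.0162, 0.2977]]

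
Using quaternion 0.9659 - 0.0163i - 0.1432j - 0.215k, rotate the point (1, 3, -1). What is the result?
(2.396, 2.217, -0.585)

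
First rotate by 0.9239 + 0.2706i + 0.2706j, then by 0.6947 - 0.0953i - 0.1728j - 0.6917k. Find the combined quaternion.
0.7144 + 0.2871i - 0.1588j - 0.6181k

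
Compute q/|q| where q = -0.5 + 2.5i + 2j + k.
-0.1474 + 0.7372i + 0.5898j + 0.2949k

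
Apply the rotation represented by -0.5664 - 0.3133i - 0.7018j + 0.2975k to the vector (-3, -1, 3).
(1.535, -3.252, 2.463)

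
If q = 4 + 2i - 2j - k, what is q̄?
4 - 2i + 2j + k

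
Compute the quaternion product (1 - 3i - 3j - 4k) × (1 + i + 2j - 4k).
-6 + 18i - 17j - 11k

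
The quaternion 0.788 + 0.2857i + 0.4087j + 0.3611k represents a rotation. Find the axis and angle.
axis = (0.464, 0.6638, 0.5865), θ = 76°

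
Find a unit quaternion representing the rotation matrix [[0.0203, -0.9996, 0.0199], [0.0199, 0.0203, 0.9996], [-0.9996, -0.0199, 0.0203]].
0.515 - 0.4949i + 0.4949j + 0.4949k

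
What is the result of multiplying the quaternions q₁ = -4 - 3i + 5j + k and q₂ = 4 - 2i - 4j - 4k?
2 - 20i + 22j + 42k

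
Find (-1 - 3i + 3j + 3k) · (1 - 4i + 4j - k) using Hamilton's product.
-22 - 14i - 16j + 4k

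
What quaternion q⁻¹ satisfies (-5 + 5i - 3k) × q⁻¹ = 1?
-0.0847 - 0.0847i + 0.0508k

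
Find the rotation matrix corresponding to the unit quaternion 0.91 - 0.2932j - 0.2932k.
[[0.6561, 0.5336, -0.5336], [-0.5336, 0.8281, 0.1719], [0.5336, 0.1719, 0.8281]]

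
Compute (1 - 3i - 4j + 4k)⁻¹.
0.0238 + 0.0714i + 0.0952j - 0.0952k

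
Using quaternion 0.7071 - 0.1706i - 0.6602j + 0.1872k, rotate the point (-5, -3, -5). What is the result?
(4.815, -5.036, -3.234)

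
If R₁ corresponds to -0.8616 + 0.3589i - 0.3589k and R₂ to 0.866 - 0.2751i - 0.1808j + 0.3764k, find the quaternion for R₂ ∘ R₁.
-0.5123 + 0.6127i + 0.1921j - 0.5702k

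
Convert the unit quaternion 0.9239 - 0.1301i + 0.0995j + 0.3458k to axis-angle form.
axis = (-0.34, 0.26, 0.9038), θ = π/4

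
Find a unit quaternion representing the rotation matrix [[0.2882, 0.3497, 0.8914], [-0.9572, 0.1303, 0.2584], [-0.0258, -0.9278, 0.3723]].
0.6691 - 0.4432i + 0.3427j - 0.4883k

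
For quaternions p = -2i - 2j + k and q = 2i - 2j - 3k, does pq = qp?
No: pq = 3 + 8i - 4j + 8k ≠ 3 - 8i + 4j - 8k = qp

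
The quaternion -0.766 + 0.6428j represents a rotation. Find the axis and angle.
axis = (0, 1, 0), θ = 280°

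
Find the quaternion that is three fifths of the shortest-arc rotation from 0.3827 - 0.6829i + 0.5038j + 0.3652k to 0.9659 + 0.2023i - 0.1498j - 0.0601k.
0.9497 - 0.2195i + 0.1615j + 0.1542k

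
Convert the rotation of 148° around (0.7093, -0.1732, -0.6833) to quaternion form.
0.2756 + 0.6818i - 0.1665j - 0.6568k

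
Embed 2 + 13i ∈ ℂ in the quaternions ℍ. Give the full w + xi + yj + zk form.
2 + 13i + 0j + 0k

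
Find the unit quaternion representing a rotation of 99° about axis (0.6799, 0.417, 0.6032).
0.6494 + 0.517i + 0.3171j + 0.4587k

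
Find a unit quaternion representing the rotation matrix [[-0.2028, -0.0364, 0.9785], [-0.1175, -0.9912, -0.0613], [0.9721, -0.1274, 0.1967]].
-0.0262 + 0.6308i - 0.061j + 0.7731k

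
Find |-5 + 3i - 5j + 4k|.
√75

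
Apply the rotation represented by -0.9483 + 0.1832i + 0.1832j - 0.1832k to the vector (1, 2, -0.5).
(0.512, 2.006, -0.982)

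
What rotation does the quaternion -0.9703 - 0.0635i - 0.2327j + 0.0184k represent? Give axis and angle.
axis = (-0.2625, -0.9619, 0.0761), θ = 332°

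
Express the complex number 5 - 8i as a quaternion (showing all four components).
5 - 8i + 0j + 0k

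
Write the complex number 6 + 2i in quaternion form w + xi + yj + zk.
6 + 2i + 0j + 0k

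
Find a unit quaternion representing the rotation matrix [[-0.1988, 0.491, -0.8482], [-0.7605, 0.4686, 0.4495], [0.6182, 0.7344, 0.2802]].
0.6225 + 0.1144i - 0.5889j - 0.5026k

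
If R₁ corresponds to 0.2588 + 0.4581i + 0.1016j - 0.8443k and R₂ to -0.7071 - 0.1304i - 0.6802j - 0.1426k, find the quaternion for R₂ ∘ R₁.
-0.1746 + 0.2311i - 0.4233j + 0.8585k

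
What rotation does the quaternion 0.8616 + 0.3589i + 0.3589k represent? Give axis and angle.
axis = (√2/2, 0, √2/2), θ = 61°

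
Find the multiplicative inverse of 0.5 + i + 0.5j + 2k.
0.0909 - 0.1818i - 0.0909j - 0.3636k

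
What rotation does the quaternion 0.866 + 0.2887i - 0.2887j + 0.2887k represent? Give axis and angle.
axis = (√3/3, -√3/3, √3/3), θ = π/3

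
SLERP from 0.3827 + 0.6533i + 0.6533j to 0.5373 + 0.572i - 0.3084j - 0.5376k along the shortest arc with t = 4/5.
0.5678 + 0.6668i - 0.1049j - 0.4712k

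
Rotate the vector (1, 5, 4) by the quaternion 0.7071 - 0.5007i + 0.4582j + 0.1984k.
(-1.398, 5.481, -3.163)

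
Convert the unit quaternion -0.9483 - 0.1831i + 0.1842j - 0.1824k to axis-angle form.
axis = (-0.5769, 0.5804, -0.5747), θ = 323°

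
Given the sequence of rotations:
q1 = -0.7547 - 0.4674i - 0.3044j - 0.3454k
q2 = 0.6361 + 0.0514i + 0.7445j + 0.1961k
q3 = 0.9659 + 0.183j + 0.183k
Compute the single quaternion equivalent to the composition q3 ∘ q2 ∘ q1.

q2 · q1 = -0.1617 - 0.5336i - 0.8294j - 0.0354k
q3 · q2 · q1 = 0.0021 - 0.3701i - 0.9284j + 0.0339k
0.0021 - 0.3701i - 0.9284j + 0.0339k


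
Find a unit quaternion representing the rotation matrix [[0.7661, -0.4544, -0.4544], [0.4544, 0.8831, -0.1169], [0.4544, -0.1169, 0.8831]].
0.9397 - 0.2418j + 0.2418k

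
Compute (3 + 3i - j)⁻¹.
0.1579 - 0.1579i + 0.0526j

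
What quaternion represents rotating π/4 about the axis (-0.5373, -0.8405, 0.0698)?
0.9239 - 0.2056i - 0.3216j + 0.0267k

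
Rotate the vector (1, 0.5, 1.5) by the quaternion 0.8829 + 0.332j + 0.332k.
(1.145, 1.307, 0.693)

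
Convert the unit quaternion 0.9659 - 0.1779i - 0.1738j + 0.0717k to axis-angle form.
axis = (-0.6873, -0.6715, 0.277), θ = π/6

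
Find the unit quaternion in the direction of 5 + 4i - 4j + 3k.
0.6155 + 0.4924i - 0.4924j + 0.3693k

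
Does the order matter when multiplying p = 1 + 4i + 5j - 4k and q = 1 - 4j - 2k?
Yes: pq = 13 - 22i + 9j - 22k ≠ 13 + 30i - 7j + 10k = qp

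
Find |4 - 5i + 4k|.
√57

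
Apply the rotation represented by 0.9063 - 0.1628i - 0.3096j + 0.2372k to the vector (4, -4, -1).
(4.738, -1.363, 2.948)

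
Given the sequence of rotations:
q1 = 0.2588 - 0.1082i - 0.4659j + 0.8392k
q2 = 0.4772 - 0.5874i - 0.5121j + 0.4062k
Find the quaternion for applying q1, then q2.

q2 · q1 = -0.5195 - 0.4442i + 0.0941j + 0.7239k
-0.5195 - 0.4442i + 0.0941j + 0.7239k


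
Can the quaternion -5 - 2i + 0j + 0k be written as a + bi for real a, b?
Yes. The quaternion -5 - 2i has j- and k-coefficients y = z = 0, so it lies in the complex subalgebra spanned by 1 and i.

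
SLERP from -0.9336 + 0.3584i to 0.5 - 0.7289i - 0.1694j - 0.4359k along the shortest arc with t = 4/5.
-0.6193 + 0.6828i + 0.1404j + 0.3613k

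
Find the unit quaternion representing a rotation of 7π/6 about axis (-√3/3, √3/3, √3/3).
-0.2588 - 0.5577i + 0.5577j + 0.5577k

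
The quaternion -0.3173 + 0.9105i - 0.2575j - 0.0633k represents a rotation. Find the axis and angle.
axis = (0.9601, -0.2715, -0.0667), θ = 217°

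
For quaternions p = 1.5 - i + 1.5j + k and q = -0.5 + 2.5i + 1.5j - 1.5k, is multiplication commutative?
No: pq = 1 + 0.5i + 2.5j - 8k ≠ 1 + 8i + 0.5j + 2.5k = qp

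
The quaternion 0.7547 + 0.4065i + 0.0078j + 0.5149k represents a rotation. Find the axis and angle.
axis = (0.6196, 0.0119, 0.7848), θ = 82°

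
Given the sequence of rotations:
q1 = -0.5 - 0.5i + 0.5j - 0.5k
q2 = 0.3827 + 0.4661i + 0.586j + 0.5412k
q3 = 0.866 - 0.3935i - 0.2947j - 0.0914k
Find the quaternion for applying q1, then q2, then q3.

q2 · q1 = 0.0193 - 0.988i - 0.1392j + 0.0641k
q3 · q2 · q1 = -0.4072 - 0.8948i - 0.0107j - 0.1826k
-0.4072 - 0.8948i - 0.0107j - 0.1826k


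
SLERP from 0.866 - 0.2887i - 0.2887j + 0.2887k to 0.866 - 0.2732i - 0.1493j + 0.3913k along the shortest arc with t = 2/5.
0.8692 - 0.2835i - 0.2338j + 0.331k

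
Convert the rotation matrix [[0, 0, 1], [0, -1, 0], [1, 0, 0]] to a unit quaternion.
0.7071i + 0.7071k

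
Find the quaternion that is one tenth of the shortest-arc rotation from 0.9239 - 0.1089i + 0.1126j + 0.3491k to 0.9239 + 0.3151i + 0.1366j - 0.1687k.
0.9441 - 0.0654i + 0.1177j + 0.3008k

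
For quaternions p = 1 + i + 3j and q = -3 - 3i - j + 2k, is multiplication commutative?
No: pq = 3 - 12j + 10k ≠ 3 - 12i - 8j - 6k = qp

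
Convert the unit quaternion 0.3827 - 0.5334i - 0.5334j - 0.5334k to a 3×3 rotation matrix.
[[-0.1381, 0.9773, 0.1608], [0.1608, -0.1381, 0.9773], [0.9773, 0.1608, -0.1381]]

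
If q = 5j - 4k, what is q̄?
-5j + 4k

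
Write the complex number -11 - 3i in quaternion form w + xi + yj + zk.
-11 - 3i + 0j + 0k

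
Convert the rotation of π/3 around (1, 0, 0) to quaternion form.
0.866 + 0.5i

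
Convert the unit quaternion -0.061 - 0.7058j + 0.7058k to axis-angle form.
axis = (0, -√2/2, √2/2), θ = 187°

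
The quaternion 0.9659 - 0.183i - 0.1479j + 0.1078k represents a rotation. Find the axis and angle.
axis = (-0.7071, -0.5715, 0.4165), θ = π/6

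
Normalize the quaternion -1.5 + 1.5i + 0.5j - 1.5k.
-0.5669 + 0.5669i + 0.189j - 0.5669k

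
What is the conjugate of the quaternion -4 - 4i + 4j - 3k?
-4 + 4i - 4j + 3k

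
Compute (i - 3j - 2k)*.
-i + 3j + 2k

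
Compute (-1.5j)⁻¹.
0.6667j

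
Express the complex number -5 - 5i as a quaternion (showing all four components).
-5 - 5i + 0j + 0k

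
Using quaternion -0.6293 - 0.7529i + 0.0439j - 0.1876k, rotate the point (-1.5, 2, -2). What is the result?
(-2.448, 1.265, 1.631)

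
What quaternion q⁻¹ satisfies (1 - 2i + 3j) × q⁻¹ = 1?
0.0714 + 0.1429i - 0.2143j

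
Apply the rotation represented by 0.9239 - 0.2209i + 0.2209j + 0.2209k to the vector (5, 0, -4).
(2.782, -0.47, -5.748)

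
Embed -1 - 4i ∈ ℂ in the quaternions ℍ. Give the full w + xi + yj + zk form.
-1 - 4i + 0j + 0k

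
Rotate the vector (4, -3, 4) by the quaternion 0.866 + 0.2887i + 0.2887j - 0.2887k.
(2, -6, -1)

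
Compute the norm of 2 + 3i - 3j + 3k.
√31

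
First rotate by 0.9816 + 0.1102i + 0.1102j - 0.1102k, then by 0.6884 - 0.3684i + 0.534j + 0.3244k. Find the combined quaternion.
0.6932 - 0.3804i + 0.5952j + 0.1431k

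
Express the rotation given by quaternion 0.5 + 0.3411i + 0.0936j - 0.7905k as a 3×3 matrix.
[[-0.2673, 0.8544, -0.4457], [-0.7266, -0.4825, -0.4891], [-0.6329, 0.1931, 0.7498]]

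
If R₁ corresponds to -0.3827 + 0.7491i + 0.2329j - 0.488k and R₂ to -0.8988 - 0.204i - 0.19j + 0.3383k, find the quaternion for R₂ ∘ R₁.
0.7061 - 0.5813i + 0.0173j + 0.404k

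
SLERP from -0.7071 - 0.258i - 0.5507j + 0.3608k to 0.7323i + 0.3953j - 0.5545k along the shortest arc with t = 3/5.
-0.3196 - 0.5992i - 0.5094j + 0.5285k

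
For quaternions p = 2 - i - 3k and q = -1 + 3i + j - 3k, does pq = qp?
No: pq = -8 + 10i - 10j - 4k ≠ -8 + 4i + 14j - 2k = qp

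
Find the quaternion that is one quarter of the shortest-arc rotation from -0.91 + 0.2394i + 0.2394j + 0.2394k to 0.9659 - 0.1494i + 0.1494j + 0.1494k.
-0.9531 + 0.2232i + 0.1446j + 0.1446k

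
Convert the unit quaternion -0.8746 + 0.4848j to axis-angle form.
axis = (0, 1, 0), θ = 302°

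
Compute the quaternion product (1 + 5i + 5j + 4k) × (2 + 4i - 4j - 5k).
22 + 5i + 47j - 37k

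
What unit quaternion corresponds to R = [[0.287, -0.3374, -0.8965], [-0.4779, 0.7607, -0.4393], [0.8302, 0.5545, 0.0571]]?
0.7254 + 0.3425i - 0.5951j - 0.0484k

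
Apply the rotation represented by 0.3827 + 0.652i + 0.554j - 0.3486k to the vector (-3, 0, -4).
(-0.307, 2.174, 4.492)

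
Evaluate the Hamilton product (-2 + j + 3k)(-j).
1 + 3i + 2j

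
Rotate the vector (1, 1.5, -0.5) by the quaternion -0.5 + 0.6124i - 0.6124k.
(-0.294, -0.444, -1.794)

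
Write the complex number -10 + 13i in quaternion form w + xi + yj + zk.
-10 + 13i + 0j + 0k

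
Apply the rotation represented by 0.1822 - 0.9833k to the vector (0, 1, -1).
(0.358, -0.934, -1)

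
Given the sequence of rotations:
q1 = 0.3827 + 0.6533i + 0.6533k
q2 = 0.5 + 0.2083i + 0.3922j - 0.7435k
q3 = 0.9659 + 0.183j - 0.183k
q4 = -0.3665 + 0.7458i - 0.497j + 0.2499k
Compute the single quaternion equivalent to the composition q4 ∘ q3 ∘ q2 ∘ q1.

q2 · q1 = 0.541 + 0.6626i - 0.4717j - 0.2141k
q3 · q2 · q1 = 0.5697 + 0.5145i - 0.4779j - 0.4271k
q4 · q3 · q2 · q1 = -0.7233 + 0.568i + 0.3391j + 0.1982k
-0.7233 + 0.568i + 0.3391j + 0.1982k


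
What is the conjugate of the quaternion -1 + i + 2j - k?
-1 - i - 2j + k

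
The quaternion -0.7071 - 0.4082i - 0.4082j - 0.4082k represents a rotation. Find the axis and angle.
axis = (-√3/3, -√3/3, -√3/3), θ = 3π/2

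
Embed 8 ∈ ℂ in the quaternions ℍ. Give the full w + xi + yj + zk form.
8 + 0i + 0j + 0k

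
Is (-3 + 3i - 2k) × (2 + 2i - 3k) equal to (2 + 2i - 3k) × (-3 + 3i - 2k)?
No: pq = -18 + 5j + 5k ≠ -18 - 5j + 5k = qp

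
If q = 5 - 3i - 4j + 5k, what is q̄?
5 + 3i + 4j - 5k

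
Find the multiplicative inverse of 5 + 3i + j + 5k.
0.0833 - 0.05i - 0.0167j - 0.0833k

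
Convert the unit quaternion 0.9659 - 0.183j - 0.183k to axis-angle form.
axis = (0, -√2/2, -√2/2), θ = π/6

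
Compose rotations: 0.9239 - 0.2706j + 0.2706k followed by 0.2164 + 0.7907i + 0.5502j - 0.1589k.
0.3918 + 0.8364i + 0.2358j - 0.3022k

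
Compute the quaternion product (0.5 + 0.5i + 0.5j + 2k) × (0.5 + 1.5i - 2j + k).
-1.5 + 5.5i + 1.75j - 0.25k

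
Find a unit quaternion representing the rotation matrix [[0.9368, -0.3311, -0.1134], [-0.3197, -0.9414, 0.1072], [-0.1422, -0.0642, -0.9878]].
-0.0436 + 0.9831i - 0.1655j - 0.065k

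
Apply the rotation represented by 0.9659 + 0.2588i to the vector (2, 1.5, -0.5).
(2, 1.549, 0.317)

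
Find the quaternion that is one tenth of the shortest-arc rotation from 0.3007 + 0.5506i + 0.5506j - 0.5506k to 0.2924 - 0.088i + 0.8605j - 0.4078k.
0.3076 + 0.4949i + 0.5989j - 0.5493k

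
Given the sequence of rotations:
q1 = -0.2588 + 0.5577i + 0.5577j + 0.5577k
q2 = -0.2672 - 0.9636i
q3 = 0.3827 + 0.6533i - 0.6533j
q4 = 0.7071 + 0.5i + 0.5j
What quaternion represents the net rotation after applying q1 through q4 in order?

q2 · q1 = 0.6066 + 0.1004i + 0.3884j - 0.6864k
q3 · q2 · q1 = 0.4203 + 0.8831i + 0.2008j + 0.0566k
q4 · q3 · q2 · q1 = -0.2448 + 0.8629i + 0.3238j - 0.3011k
-0.2448 + 0.8629i + 0.3238j - 0.3011k


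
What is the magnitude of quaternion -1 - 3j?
√10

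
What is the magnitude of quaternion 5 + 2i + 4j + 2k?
7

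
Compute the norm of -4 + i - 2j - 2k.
5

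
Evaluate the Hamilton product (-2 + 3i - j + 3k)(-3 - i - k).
12 - 6i + 3j - 8k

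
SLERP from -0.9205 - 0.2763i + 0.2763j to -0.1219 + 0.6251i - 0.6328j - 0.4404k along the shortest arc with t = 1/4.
-0.7559 - 0.4496i + 0.4522j + 0.1482k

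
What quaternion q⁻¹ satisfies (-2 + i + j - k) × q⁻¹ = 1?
-0.2857 - 0.1429i - 0.1429j + 0.1429k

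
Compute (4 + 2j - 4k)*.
4 - 2j + 4k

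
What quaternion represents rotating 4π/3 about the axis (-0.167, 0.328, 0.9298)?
-0.5 - 0.1446i + 0.2841j + 0.8052k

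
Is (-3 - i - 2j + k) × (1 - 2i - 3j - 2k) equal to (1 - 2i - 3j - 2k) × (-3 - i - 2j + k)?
No: pq = -9 + 12i + 3j + 6k ≠ -9 - 2i + 11j + 8k = qp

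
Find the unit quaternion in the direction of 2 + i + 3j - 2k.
0.4714 + 0.2357i + 0.7071j - 0.4714k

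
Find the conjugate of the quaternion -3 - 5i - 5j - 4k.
-3 + 5i + 5j + 4k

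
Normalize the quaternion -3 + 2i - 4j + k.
-0.5477 + 0.3651i - 0.7303j + 0.1826k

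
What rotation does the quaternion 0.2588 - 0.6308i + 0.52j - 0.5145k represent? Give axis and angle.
axis = (-0.6531, 0.5383, -0.5326), θ = 5π/6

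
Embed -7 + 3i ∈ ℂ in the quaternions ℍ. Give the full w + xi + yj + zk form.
-7 + 3i + 0j + 0k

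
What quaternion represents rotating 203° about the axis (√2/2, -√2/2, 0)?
-0.1994 + 0.6929i - 0.6929j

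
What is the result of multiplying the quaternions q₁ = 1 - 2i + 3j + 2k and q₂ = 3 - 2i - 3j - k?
10 - 5i + 17k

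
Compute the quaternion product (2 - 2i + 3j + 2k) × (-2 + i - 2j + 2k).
16i - 4j + k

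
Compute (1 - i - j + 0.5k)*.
1 + i + j - 0.5k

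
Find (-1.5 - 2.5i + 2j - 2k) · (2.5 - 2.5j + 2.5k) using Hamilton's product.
6.25 - 6.25i + 15j - 2.5k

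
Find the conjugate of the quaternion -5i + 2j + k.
5i - 2j - k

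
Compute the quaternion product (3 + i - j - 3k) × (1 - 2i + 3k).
14 - 8i + 2j + 4k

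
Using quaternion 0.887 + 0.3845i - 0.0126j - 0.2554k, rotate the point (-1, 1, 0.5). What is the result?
(-0.535, 0.699, 1.215)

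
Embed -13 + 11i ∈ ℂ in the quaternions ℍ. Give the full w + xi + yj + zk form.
-13 + 11i + 0j + 0k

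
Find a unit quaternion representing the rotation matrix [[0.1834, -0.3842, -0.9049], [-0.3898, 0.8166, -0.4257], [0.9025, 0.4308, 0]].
0.7071 + 0.3028i - 0.639j - 0.002k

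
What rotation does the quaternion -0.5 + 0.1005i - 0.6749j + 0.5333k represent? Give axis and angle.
axis = (0.116, -0.7793, 0.6158), θ = 4π/3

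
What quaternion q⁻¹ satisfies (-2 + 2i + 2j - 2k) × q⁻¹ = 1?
-0.125 - 0.125i - 0.125j + 0.125k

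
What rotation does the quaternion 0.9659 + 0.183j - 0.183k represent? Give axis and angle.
axis = (0, √2/2, -√2/2), θ = π/6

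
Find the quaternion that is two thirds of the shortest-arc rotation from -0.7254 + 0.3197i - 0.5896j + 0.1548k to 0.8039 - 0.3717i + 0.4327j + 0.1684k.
-0.7898 + 0.3598i - 0.4929j - 0.0611k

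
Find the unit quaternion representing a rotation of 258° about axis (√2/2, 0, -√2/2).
-0.6293 + 0.5495i - 0.5495k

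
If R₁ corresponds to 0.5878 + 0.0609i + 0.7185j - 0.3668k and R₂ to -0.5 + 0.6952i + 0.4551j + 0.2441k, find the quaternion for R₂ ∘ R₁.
-0.5737 + 0.0359i + 0.1781j + 0.7987k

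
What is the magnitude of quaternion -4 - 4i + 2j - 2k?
√40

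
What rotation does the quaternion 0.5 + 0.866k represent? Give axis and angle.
axis = (0, 0, 1), θ = 2π/3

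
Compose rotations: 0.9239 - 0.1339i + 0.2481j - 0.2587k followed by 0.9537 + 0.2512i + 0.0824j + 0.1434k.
0.9314 + 0.0475i + 0.3585j - 0.0409k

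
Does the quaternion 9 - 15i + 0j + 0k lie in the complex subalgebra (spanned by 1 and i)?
Yes. The quaternion 9 - 15i has j- and k-coefficients y = z = 0, so it lies in the complex subalgebra spanned by 1 and i.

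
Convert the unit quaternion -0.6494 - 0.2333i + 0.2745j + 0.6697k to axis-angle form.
axis = (-0.3068, 0.361, 0.8807), θ = 261°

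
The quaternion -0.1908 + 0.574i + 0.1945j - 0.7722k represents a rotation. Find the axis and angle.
axis = (0.5847, 0.1981, -0.7867), θ = 202°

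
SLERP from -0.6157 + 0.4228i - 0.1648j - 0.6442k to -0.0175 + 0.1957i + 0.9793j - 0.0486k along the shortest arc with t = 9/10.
-0.077 - 0.1277i - 0.9875j - 0.0508k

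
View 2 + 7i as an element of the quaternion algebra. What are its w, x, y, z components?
2 + 7i + 0j + 0k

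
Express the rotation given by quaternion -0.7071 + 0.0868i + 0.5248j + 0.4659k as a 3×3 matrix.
[[0.015, 0.75, -0.6613], [-0.5678, 0.5508, 0.6118], [0.8231, 0.3663, 0.4341]]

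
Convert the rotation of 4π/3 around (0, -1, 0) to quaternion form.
-0.5 - 0.866j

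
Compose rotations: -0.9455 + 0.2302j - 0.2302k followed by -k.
-0.2302 + 0.2302i + 0.9455k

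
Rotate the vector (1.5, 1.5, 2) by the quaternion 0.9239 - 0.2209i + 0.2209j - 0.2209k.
(2.685, 1.07, 0.385)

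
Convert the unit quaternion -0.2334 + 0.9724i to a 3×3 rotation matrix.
[[1, 0, 0], [0, -0.8911, 0.4539], [0, -0.4539, -0.8911]]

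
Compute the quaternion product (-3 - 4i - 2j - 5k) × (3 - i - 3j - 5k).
-44 - 14i - 12j + 10k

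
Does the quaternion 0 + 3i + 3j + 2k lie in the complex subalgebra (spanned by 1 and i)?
No. The quaternion 3i + 3j + 2k has j-coefficient y = 3 and k-coefficient z = 2, not both zero, so it does not lie in the complex subalgebra spanned by 1 and i.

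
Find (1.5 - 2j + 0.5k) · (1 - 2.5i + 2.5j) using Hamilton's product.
6.5 - 5i + 0.5j - 4.5k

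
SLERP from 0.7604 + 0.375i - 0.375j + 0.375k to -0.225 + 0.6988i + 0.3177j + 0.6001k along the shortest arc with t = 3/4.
0.0643 + 0.7395i + 0.149j + 0.6533k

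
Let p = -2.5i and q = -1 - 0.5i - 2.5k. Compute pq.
-1.25 + 2.5i - 6.25j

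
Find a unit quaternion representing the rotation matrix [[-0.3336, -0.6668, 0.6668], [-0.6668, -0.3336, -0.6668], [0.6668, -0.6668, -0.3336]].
0.5774i - 0.5774j + 0.5774k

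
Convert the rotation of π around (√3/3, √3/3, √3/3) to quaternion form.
0.5774i + 0.5774j + 0.5774k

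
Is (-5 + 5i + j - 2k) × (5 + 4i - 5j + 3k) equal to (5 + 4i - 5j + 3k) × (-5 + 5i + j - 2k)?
No: pq = -34 - 2i + 7j - 54k ≠ -34 + 12i + 53j + 4k = qp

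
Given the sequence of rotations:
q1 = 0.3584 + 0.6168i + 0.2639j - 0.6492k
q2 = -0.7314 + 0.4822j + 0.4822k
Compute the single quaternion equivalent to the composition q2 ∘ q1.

q2 · q1 = -0.0763 - 0.8914i + 0.2772j + 0.3502k
-0.0763 - 0.8914i + 0.2772j + 0.3502k


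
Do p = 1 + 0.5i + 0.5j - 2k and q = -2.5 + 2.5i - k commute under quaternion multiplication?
No: pq = -5.75 + 0.75i - 5.75j + 2.75k ≠ -5.75 + 1.75i + 3.25j + 5.25k = qp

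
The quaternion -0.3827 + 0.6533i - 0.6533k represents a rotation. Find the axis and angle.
axis = (√2/2, 0, -√2/2), θ = 5π/4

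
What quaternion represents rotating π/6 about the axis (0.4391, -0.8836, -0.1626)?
0.9659 + 0.1136i - 0.2287j - 0.0421k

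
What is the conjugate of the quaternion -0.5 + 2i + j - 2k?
-0.5 - 2i - j + 2k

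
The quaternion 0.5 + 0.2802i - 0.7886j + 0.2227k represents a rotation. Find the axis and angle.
axis = (0.3235, -0.9106, 0.2572), θ = 2π/3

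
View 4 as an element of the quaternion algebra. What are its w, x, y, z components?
4 + 0i + 0j + 0k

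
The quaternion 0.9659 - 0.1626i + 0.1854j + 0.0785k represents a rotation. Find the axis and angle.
axis = (-0.6283, 0.7164, 0.3033), θ = π/6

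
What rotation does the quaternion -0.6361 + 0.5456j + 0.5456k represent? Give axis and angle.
axis = (0, √2/2, √2/2), θ = 259°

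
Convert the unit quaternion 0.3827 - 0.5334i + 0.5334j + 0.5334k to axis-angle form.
axis = (-√3/3, √3/3, √3/3), θ = 3π/4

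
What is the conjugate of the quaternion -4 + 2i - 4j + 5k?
-4 - 2i + 4j - 5k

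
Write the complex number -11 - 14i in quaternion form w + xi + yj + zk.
-11 - 14i + 0j + 0k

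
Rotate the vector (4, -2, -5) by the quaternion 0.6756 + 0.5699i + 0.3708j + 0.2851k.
(-1.955, 5.649, -3.044)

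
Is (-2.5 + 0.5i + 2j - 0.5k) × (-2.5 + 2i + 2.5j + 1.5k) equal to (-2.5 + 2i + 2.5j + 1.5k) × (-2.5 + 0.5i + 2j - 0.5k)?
No: pq = 1 - 2i - 13j - 5.25k ≠ 1 - 10.5i - 9.5j + 0.25k = qp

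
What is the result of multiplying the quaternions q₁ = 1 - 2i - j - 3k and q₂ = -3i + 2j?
-4 + 3i + 11j - 7k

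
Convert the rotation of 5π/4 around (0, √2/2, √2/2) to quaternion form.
-0.3827 + 0.6533j + 0.6533k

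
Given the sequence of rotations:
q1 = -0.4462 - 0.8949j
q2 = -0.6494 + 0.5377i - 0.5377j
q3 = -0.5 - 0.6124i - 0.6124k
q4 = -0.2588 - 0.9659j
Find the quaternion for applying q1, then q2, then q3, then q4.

q2 · q1 = -0.1914 - 0.2399i + 0.8211j - 0.4812k
q3 · q2 · q1 = -0.3459 + 0.74i - 0.5583j - 0.145k
q4 · q3 · q2 · q1 = -0.4497 - 0.0515i + 0.4786j + 0.7523k
-0.4497 - 0.0515i + 0.4786j + 0.7523k


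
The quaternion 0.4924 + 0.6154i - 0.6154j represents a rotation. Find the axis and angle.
axis = (√2/2, -√2/2, 0), θ = 121°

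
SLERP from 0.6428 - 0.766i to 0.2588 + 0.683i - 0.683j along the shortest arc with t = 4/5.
-0.0633 - 0.7968i + 0.6009j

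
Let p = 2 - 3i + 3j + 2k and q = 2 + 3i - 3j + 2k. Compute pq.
18 + 12i + 12j + 8k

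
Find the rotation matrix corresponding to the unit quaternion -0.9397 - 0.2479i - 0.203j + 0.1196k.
[[0.889, 0.3254, 0.3222], [-0.1241, 0.8485, -0.5145], [-0.4408, 0.4173, 0.7947]]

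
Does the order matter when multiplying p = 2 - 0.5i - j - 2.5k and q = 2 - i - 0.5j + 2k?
Yes: pq = 8 - 6.25i + 0.5j - 1.75k ≠ 8 + 0.25i - 6.5j - 0.25k = qp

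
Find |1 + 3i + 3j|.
√19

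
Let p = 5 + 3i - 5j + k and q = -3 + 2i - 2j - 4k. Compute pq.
-27 + 23i + 19j - 19k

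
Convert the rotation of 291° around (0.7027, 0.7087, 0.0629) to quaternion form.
-0.8241 + 0.398i + 0.4014j + 0.0356k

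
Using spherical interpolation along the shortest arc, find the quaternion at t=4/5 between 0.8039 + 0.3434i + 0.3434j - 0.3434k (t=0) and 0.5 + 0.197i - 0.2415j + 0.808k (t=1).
0.696 + 0.2819i - 0.1241j + 0.6486k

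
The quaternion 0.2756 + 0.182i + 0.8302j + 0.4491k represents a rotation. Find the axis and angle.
axis = (0.1893, 0.8636, 0.4672), θ = 148°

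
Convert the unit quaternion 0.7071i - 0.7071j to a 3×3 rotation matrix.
[[0, -1, 0], [-1, 0, 0], [0, 0, -1]]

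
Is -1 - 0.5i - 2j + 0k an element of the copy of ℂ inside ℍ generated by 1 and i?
No. The quaternion -1 - 0.5i - 2j has j-coefficient y = -2 and k-coefficient z = 0, not both zero, so it does not lie in the complex subalgebra spanned by 1 and i.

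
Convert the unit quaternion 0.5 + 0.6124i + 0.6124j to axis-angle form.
axis = (√2/2, √2/2, 0), θ = 2π/3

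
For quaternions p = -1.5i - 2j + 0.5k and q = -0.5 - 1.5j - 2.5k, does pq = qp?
No: pq = -1.75 + 6.5i - 2.75j + 2k ≠ -1.75 - 5i + 4.75j - 2.5k = qp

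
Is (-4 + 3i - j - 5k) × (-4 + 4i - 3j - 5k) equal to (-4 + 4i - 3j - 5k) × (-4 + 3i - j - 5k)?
No: pq = -24 - 38i + 11j + 35k ≠ -24 - 18i + 21j + 45k = qp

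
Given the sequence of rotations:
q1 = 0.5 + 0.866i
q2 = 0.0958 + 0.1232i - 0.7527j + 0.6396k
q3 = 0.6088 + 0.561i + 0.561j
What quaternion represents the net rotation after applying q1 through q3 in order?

q2 · q1 = -0.0588 + 0.1446i + 0.1775j + 0.9716k
q3 · q2 · q1 = -0.2165 + 0.6001i - 0.47j + 0.61k
-0.2165 + 0.6001i - 0.47j + 0.61k


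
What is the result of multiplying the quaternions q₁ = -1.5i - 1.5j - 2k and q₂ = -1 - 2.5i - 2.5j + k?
-5.5 - 5i + 8j + 2k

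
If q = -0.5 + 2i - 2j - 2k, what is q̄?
-0.5 - 2i + 2j + 2k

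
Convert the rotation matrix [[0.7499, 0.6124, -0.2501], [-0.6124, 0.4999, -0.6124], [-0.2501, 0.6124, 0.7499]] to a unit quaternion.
0.866 + 0.3536i - 0.3536k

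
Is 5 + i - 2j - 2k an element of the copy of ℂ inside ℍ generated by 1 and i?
No. The quaternion 5 + i - 2j - 2k has j-coefficient y = -2 and k-coefficient z = -2, not both zero, so it does not lie in the complex subalgebra spanned by 1 and i.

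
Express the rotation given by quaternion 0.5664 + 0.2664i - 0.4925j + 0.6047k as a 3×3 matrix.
[[-0.2164, -0.9474, -0.2357], [0.4226, 0.1267, -0.8974], [0.8801, -0.2939, 0.3729]]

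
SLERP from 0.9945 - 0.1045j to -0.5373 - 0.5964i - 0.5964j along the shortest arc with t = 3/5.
0.8396 + 0.4081i + 0.3585j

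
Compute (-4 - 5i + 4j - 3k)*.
-4 + 5i - 4j + 3k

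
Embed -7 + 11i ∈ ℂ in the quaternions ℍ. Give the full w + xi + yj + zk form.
-7 + 11i + 0j + 0k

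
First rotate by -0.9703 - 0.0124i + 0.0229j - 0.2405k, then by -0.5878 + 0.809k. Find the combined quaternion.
0.7649 - 0.0112i - 0.0235j - 0.6436k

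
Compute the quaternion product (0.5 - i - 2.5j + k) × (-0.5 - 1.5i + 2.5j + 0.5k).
4 - 4i + 1.5j - 6.5k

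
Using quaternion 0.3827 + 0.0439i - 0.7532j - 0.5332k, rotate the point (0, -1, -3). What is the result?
(1.528, -2.736, -0.421)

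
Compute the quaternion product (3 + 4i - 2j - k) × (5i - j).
-22 + 14i - 8j + 6k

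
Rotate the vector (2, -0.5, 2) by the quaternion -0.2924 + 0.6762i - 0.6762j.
(1.419, -1.081, -2.251)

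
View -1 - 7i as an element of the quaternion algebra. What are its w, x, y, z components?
-1 - 7i + 0j + 0k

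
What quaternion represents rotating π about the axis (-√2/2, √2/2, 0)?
-0.7071i + 0.7071j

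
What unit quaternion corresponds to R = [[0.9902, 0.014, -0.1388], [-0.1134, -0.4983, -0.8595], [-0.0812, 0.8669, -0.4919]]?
0.5 + 0.8632i - 0.0288j - 0.0637k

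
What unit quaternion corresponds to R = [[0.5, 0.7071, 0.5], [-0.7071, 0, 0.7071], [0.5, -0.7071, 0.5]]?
0.7071 - 0.5i - 0.5k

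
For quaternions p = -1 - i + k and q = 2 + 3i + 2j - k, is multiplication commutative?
No: pq = 2 - 7i + k ≠ 2 - 3i - 4j + 5k = qp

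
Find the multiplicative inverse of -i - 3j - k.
0.0909i + 0.2727j + 0.0909k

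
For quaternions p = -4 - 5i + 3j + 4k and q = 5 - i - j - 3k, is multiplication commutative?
No: pq = -10 - 26i + 40k ≠ -10 - 16i + 38j + 24k = qp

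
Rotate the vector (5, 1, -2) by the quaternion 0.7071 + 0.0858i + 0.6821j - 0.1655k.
(-1.448, 1.04, -5.179)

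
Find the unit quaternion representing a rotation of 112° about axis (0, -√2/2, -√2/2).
0.5592 - 0.5862j - 0.5862k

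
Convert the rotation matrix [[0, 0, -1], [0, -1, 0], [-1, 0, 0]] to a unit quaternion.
-0.7071i + 0.7071k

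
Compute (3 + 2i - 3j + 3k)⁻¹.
0.0968 - 0.0645i + 0.0968j - 0.0968k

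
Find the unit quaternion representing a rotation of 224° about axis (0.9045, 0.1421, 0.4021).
-0.3746 + 0.8386i + 0.1318j + 0.3728k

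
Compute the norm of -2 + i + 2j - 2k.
√13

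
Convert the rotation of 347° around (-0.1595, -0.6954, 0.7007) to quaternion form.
-0.9936 - 0.0181i - 0.0787j + 0.0793k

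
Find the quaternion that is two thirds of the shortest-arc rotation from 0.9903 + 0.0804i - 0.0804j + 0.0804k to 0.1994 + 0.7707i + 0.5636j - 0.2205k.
0.6075 + 0.6594i + 0.4195j - 0.1421k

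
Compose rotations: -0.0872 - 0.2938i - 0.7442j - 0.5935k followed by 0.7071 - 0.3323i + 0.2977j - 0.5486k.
-0.2633 - 0.7637i - 0.5882j - 0.0371k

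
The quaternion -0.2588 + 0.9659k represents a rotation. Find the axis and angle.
axis = (0, 0, 1), θ = 7π/6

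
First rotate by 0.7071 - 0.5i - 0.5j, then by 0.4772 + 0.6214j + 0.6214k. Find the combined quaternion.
0.6481 + 0.0721i - 0.1099j + 0.7501k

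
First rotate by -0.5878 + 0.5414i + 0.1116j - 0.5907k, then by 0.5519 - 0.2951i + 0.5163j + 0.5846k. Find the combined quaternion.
0.1231 + 0.102i - 0.0997j - 0.9821k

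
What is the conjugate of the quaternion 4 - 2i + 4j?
4 + 2i - 4j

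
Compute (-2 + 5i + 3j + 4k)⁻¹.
-0.037 - 0.0926i - 0.0556j - 0.0741k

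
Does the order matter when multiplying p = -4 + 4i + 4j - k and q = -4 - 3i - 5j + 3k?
Yes: pq = 51 + 3i - 5j - 16k ≠ 51 - 11i + 13j = qp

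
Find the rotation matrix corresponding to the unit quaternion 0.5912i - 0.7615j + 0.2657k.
[[-0.301, -0.9004, 0.3142], [-0.9004, 0.1598, -0.4047], [0.3142, -0.4047, -0.8588]]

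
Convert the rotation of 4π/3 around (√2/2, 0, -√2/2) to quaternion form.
-0.5 + 0.6124i - 0.6124k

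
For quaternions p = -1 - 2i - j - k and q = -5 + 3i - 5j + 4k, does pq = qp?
No: pq = 10 - 2i + 15j + 14k ≠ 10 + 16i + 5j - 12k = qp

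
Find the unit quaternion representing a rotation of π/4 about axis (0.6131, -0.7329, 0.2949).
0.9239 + 0.2346i - 0.2805j + 0.1129k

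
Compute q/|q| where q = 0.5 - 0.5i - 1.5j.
0.3015 - 0.3015i - 0.9045j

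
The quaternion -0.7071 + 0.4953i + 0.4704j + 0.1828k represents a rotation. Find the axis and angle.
axis = (0.7005, 0.6652, 0.2585), θ = 3π/2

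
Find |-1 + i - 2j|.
√6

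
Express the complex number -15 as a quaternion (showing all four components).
-15 + 0i + 0j + 0k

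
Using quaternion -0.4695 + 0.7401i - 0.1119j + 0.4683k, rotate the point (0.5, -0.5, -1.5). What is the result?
(-1.066, -0.921, 0.875)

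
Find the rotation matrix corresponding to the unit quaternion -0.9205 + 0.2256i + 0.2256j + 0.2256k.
[[0.7964, 0.5171, -0.3135], [-0.3135, 0.7964, 0.5171], [0.5171, -0.3135, 0.7964]]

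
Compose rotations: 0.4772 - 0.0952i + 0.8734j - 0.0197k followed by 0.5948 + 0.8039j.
-0.4183 - 0.0725i + 0.9031j + 0.0648k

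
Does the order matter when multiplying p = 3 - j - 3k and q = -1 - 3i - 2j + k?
Yes: pq = -2 - 16i + 4j + 3k ≠ -2 - 2i - 14j + 9k = qp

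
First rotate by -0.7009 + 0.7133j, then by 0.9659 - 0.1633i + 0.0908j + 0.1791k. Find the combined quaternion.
-0.7418 - 0.0133i + 0.6253j - 0.242k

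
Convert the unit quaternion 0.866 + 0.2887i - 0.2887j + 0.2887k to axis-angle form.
axis = (√3/3, -√3/3, √3/3), θ = π/3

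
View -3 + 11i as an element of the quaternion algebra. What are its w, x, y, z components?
-3 + 11i + 0j + 0k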